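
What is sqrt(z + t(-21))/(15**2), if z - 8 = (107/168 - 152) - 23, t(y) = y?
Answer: I*sqrt(1322034)/18900 ≈ 0.060836*I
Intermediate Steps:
z = -27949/168 (z = 8 + ((107/168 - 152) - 23) = 8 + (-25429/168 - 23) = 8 - 29293/168 = -27949/168 ≈ -166.36)
sqrt(z + t(-21))/(15**2) = sqrt(-27949/168 - 21)/(15**2) = sqrt(-31477/168)/225 = (I*sqrt(1322034)/84)*(1/225) = I*sqrt(1322034)/18900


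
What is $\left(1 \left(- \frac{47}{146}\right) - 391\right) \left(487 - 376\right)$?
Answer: $- \frac{6341763}{146} \approx -43437.0$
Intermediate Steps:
$\left(1 \left(- \frac{47}{146}\right) - 391\right) \left(487 - 376\right) = \left(1 \left(\left(-47\right) \frac{1}{146}\right) - 391\right) 111 = \left(1 \left(- \frac{47}{146}\right) - 391\right) 111 = \left(- \frac{47}{146} - 391\right) 111 = \left(- \frac{57133}{146}\right) 111 = - \frac{6341763}{146}$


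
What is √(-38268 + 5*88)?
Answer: 14*I*√193 ≈ 194.49*I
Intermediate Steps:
√(-38268 + 5*88) = √(-38268 + 440) = √(-37828) = 14*I*√193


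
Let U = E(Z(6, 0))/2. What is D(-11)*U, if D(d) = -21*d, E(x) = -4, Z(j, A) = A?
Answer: -462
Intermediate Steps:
U = -2 (U = -4/2 = -4*½ = -2)
D(-11)*U = -21*(-11)*(-2) = 231*(-2) = -462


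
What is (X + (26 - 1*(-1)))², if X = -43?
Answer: 256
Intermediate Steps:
(X + (26 - 1*(-1)))² = (-43 + (26 - 1*(-1)))² = (-43 + (26 + 1))² = (-43 + 27)² = (-16)² = 256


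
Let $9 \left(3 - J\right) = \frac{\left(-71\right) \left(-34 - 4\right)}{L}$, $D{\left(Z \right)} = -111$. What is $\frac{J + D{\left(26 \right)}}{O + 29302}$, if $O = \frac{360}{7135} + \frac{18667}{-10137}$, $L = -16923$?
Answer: $- \frac{11328867702502}{3074005970885151} \approx -0.0036854$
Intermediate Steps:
$O = - \frac{25907945}{14465499}$ ($O = 360 \cdot \frac{1}{7135} + 18667 \left(- \frac{1}{10137}\right) = \frac{72}{1427} - \frac{18667}{10137} = - \frac{25907945}{14465499} \approx -1.791$)
$J = \frac{459619}{152307}$ ($J = 3 - \frac{- 71 \left(-34 - 4\right) \frac{1}{-16923}}{9} = 3 - \frac{\left(-71\right) \left(-38\right) \left(- \frac{1}{16923}\right)}{9} = 3 - \frac{2698 \left(- \frac{1}{16923}\right)}{9} = 3 - - \frac{2698}{152307} = 3 + \frac{2698}{152307} = \frac{459619}{152307} \approx 3.0177$)
$\frac{J + D{\left(26 \right)}}{O + 29302} = \frac{\frac{459619}{152307} - 111}{- \frac{25907945}{14465499} + 29302} = - \frac{16446458}{152307 \cdot \frac{423842143753}{14465499}} = \left(- \frac{16446458}{152307}\right) \frac{14465499}{423842143753} = - \frac{11328867702502}{3074005970885151}$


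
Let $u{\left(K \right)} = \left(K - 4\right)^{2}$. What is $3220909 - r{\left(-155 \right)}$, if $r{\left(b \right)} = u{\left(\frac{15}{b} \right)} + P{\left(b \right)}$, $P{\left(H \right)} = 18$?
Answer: $\frac{3095260122}{961} \approx 3.2209 \cdot 10^{6}$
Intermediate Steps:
$u{\left(K \right)} = \left(-4 + K\right)^{2}$
$r{\left(b \right)} = 18 + \left(-4 + \frac{15}{b}\right)^{2}$ ($r{\left(b \right)} = \left(-4 + \frac{15}{b}\right)^{2} + 18 = 18 + \left(-4 + \frac{15}{b}\right)^{2}$)
$3220909 - r{\left(-155 \right)} = 3220909 - \left(34 - \frac{120}{-155} + \frac{225}{24025}\right) = 3220909 - \left(34 - - \frac{24}{31} + 225 \cdot \frac{1}{24025}\right) = 3220909 - \left(34 + \frac{24}{31} + \frac{9}{961}\right) = 3220909 - \frac{33427}{961} = \frac{3095260122}{961}$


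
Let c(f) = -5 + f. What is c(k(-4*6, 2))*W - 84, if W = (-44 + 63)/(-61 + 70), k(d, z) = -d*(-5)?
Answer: -3131/9 ≈ -347.89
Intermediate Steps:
k(d, z) = 5*d
W = 19/9 ≈ 2.1111
c(k(-4*6, 2))*W - 84 = (-5 + 5*(-4*6))*(19/9) - 84 = (-5 + 5*(-24))*(19/9) - 84 = (-5 - 120)*(19/9) - 84 = -125*19/9 - 84 = -2375/9 - 84 = -3131/9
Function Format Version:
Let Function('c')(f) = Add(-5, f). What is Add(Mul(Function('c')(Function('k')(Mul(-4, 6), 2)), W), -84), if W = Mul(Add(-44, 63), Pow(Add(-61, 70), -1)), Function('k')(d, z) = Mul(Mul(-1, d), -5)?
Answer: Rational(-3131, 9) ≈ -347.89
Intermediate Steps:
Function('k')(d, z) = Mul(5, d)
W = Rational(19, 9) (W = Mul(19, Pow(9, -1)) = Mul(19, Rational(1, 9)) = Rational(19, 9) ≈ 2.1111)
Add(Mul(Function('c')(Function('k')(Mul(-4, 6), 2)), W), -84) = Add(Mul(Add(-5, Mul(5, Mul(-4, 6))), Rational(19, 9)), -84) = Add(Mul(Add(-5, Mul(5, -24)), Rational(19, 9)), -84) = Add(Mul(Add(-5, -120), Rational(19, 9)), -84) = Add(Mul(-125, Rational(19, 9)), -84) = Add(Rational(-2375, 9), -84) = Rational(-3131, 9)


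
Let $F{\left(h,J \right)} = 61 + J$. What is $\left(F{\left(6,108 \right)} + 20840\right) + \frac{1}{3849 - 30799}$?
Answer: $\frac{566192549}{26950} \approx 21009.0$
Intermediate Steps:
$\left(F{\left(6,108 \right)} + 20840\right) + \frac{1}{3849 - 30799} = \left(\left(61 + 108\right) + 20840\right) + \frac{1}{3849 - 30799} = \left(169 + 20840\right) + \frac{1}{-26950} = 21009 - \frac{1}{26950} = \frac{566192549}{26950}$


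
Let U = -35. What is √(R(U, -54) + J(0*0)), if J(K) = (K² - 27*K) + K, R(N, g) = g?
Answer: 3*I*√6 ≈ 7.3485*I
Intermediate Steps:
J(K) = K² - 26*K
√(R(U, -54) + J(0*0)) = √(-54 + (0*0)*(-26 + 0*0)) = √(-54 + 0*(-26 + 0)) = √(-54 + 0*(-26)) = √(-54 + 0) = √(-54) = 3*I*√6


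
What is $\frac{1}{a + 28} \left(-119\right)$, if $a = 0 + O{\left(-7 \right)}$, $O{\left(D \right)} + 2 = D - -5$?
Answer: $- \frac{119}{24} \approx -4.9583$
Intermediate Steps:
$O{\left(D \right)} = 3 + D$ ($O{\left(D \right)} = -2 + \left(D - -5\right) = -2 + \left(D + 5\right) = -2 + \left(5 + D\right) = 3 + D$)
$a = -4$ ($a = 0 + \left(3 - 7\right) = 0 - 4 = -4$)
$\frac{1}{a + 28} \left(-119\right) = \frac{1}{-4 + 28} \left(-119\right) = \frac{1}{24} \left(-119\right) = - \frac{119}{24}$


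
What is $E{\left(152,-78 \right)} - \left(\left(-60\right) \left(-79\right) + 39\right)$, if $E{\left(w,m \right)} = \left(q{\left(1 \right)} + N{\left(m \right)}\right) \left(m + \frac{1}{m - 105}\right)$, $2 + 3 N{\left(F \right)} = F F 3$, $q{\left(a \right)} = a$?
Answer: $- \frac{263185246}{549} \approx -4.7939 \cdot 10^{5}$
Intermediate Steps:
$N{\left(F \right)} = - \frac{2}{3} + F^{2}$ ($N{\left(F \right)} = - \frac{2}{3} + \frac{F F 3}{3} = - \frac{2}{3} + \frac{F^{2} \cdot 3}{3} = - \frac{2}{3} + \frac{3 F^{2}}{3} = - \frac{2}{3} + F^{2}$)
$E{\left(w,m \right)} = \left(\frac{1}{3} + m^{2}\right) \left(m + \frac{1}{-105 + m}\right)$ ($E{\left(w,m \right)} = \left(1 + \left(- \frac{2}{3} + m^{2}\right)\right) \left(m + \frac{1}{m - 105}\right) = \left(\frac{1}{3} + m^{2}\right) \left(m + \frac{1}{-105 + m}\right)$)
$E{\left(152,-78 \right)} - \left(\left(-60\right) \left(-79\right) + 39\right) = \frac{1 - 315 \left(-78\right)^{3} - -8190 + 3 \left(-78\right)^{4} + 4 \left(-78\right)^{2}}{3 \left(-105 - 78\right)} - \left(\left(-60\right) \left(-79\right) + 39\right) = \frac{1 - -149483880 + 8190 + 3 \cdot 37015056 + 4 \cdot 6084}{3 \left(-183\right)} - \left(4740 + 39\right) = \frac{1}{3} \left(- \frac{1}{183}\right) \left(1 + 149483880 + 8190 + 111045168 + 24336\right) - 4779 = \frac{1}{3} \left(- \frac{1}{183}\right) 260561575 - 4779 = - \frac{260561575}{549} - 4779 = - \frac{263185246}{549}$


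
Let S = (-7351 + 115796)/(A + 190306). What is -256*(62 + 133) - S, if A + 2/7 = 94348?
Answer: -99470153035/1992576 ≈ -49920.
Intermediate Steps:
A = 660434/7 (A = -2/7 + 94348 = 660434/7 ≈ 94348.)
S = 759115/1992576 (S = (-7351 + 115796)/(660434/7 + 190306) = 108445/(1992576/7) = 108445*(7/1992576) = 759115/1992576 ≈ 0.38097)
-256*(62 + 133) - S = -256*(62 + 133) - 1*759115/1992576 = -256*195 - 759115/1992576 = -49920 - 759115/1992576 = -99470153035/1992576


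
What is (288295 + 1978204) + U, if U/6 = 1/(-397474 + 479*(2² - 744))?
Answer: 852128829530/375967 ≈ 2.2665e+6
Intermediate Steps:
U = -3/375967 (U = 6/(-397474 + 479*(2² - 744)) = 6/(-397474 + 479*(4 - 744)) = 6/(-397474 + 479*(-740)) = 6/(-397474 - 354460) = 6/(-751934) = 6*(-1/751934) = -3/375967 ≈ -7.9794e-6)
(288295 + 1978204) + U = (288295 + 1978204) - 3/375967 = 2266499 - 3/375967 = 852128829530/375967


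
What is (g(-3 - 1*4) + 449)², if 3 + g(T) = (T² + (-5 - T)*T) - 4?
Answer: 227529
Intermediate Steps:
g(T) = -7 + T² + T*(-5 - T) (g(T) = -3 + ((T² + (-5 - T)*T) - 4) = -3 + ((T² + T*(-5 - T)) - 4) = -3 + (-4 + T² + T*(-5 - T)) = -7 + T² + T*(-5 - T))
(g(-3 - 1*4) + 449)² = ((-7 - 5*(-3 - 1*4)) + 449)² = ((-7 - 5*(-3 - 4)) + 449)² = ((-7 - 5*(-7)) + 449)² = ((-7 + 35) + 449)² = (28 + 449)² = 477² = 227529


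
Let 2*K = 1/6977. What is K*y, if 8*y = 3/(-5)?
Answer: -3/558160 ≈ -5.3748e-6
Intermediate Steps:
y = -3/40 (y = (3/(-5))/8 = (3*(-1/5))/8 = (1/8)*(-3/5) = -3/40 ≈ -0.075000)
K = 1/13954 (K = (1/2)/6977 = (1/2)*(1/6977) = 1/13954 ≈ 7.1664e-5)
K*y = (1/13954)*(-3/40) = -3/558160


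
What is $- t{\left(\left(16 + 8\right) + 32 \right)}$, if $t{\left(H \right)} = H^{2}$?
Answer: $-3136$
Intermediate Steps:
$- t{\left(\left(16 + 8\right) + 32 \right)} = - \left(\left(16 + 8\right) + 32\right)^{2} = - \left(24 + 32\right)^{2} = - 56^{2} = \left(-1\right) 3136 = -3136$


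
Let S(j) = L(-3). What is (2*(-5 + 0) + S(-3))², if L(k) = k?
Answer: 169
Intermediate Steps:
S(j) = -3
(2*(-5 + 0) + S(-3))² = (2*(-5 + 0) - 3)² = (2*(-5) - 3)² = (-10 - 3)² = (-13)² = 169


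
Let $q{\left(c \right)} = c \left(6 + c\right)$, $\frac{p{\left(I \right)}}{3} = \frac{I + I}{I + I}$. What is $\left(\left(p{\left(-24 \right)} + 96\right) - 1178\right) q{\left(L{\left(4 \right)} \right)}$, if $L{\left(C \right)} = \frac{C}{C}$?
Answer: $-7553$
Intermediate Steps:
$p{\left(I \right)} = 3$ ($p{\left(I \right)} = 3 \frac{I + I}{I + I} = 3 \frac{2 I}{2 I} = 3 \cdot 2 I \frac{1}{2 I} = 3 \cdot 1 = 3$)
$L{\left(C \right)} = 1$
$\left(\left(p{\left(-24 \right)} + 96\right) - 1178\right) q{\left(L{\left(4 \right)} \right)} = \left(\left(3 + 96\right) - 1178\right) 1 \left(6 + 1\right) = \left(99 - 1178\right) 1 \cdot 7 = \left(-1079\right) 7 = -7553$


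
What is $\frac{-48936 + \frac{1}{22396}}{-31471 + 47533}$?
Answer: $- \frac{1095970655}{359724552} \approx -3.0467$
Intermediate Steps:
$\frac{-48936 + \frac{1}{22396}}{-31471 + 47533} = \frac{-48936 + \frac{1}{22396}}{16062} = \left(- \frac{1095970655}{22396}\right) \frac{1}{16062} = - \frac{1095970655}{359724552}$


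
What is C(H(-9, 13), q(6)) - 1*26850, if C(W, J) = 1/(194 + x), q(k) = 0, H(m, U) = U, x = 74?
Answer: -7195799/268 ≈ -26850.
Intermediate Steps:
C(W, J) = 1/268 (C(W, J) = 1/(194 + 74) = 1/268)
C(H(-9, 13), q(6)) - 1*26850 = 1/268 - 1*26850 = 1/268 - 26850 = -7195799/268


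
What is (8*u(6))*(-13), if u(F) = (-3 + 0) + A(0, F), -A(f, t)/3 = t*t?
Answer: 11544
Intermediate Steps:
A(f, t) = -3*t**2 (A(f, t) = -3*t*t = -3*t**2)
u(F) = -3 - 3*F**2 (u(F) = (-3 + 0) - 3*F**2 = -3 - 3*F**2)
(8*u(6))*(-13) = (8*(-3 - 3*6**2))*(-13) = (8*(-3 - 3*36))*(-13) = (8*(-3 - 108))*(-13) = (8*(-111))*(-13) = -888*(-13) = 11544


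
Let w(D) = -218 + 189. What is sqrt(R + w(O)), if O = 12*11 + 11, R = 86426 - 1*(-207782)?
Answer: sqrt(294179) ≈ 542.38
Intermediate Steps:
R = 294208 (R = 86426 + 207782 = 294208)
O = 143 (O = 132 + 11 = 143)
w(D) = -29
sqrt(R + w(O)) = sqrt(294208 - 29) = sqrt(294179)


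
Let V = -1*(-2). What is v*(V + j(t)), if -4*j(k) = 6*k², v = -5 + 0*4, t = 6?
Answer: 260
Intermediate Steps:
v = -5 (v = -5 + 0 = -5)
V = 2
j(k) = -3*k²/2
v*(V + j(t)) = -5*(2 - 3/2*6²) = -5*(2 - 3/2*36) = -5*(2 - 54) = -5*(-52) = 260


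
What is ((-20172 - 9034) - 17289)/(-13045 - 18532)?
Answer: 46495/31577 ≈ 1.4724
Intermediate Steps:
((-20172 - 9034) - 17289)/(-13045 - 18532) = (-29206 - 17289)/(-31577) = -46495*(-1/31577) = 46495/31577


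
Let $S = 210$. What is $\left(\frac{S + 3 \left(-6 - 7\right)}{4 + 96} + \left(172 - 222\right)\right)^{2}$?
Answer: $\frac{23319241}{10000} \approx 2331.9$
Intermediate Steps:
$\left(\frac{S + 3 \left(-6 - 7\right)}{4 + 96} + \left(172 - 222\right)\right)^{2} = \left(\frac{210 + 3 \left(-6 - 7\right)}{4 + 96} + \left(172 - 222\right)\right)^{2} = \left(\frac{210 + 3 \left(-13\right)}{100} + \left(172 - 222\right)\right)^{2} = \left(\left(210 - 39\right) \frac{1}{100} - 50\right)^{2} = \left(171 \cdot \frac{1}{100} - 50\right)^{2} = \left(\frac{171}{100} - 50\right)^{2} = \left(- \frac{4829}{100}\right)^{2} = \frac{23319241}{10000}$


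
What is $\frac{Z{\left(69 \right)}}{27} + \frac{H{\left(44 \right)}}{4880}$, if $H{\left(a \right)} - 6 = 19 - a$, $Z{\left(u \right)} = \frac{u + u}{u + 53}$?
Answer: $\frac{1669}{43920} \approx 0.038001$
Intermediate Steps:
$Z{\left(u \right)} = \frac{2 u}{53 + u}$
$H{\left(a \right)} = 25 - a$ ($H{\left(a \right)} = 6 - \left(-19 + a\right) = 25 - a$)
$\frac{Z{\left(69 \right)}}{27} + \frac{H{\left(44 \right)}}{4880} = \frac{2 \cdot 69 \frac{1}{53 + 69}}{27} + \frac{25 - 44}{4880} = 2 \cdot 69 \cdot \frac{1}{122} \cdot \frac{1}{27} + \left(25 - 44\right) \frac{1}{4880} = 2 \cdot 69 \cdot \frac{1}{122} \cdot \frac{1}{27} - \frac{19}{4880} = \frac{69}{61} \cdot \frac{1}{27} - \frac{19}{4880} = \frac{23}{549} - \frac{19}{4880} = \frac{1669}{43920}$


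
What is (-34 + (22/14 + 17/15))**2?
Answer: 10797796/11025 ≈ 979.39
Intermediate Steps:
(-34 + (22/14 + 17/15))**2 = (-34 + (22*(1/14) + 17*(1/15)))**2 = (-34 + (11/7 + 17/15))**2 = (-34 + 284/105)**2 = (-3286/105)**2 = 10797796/11025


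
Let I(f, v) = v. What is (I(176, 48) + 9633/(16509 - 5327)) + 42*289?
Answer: 136273485/11182 ≈ 12187.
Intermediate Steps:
(I(176, 48) + 9633/(16509 - 5327)) + 42*289 = (48 + 9633/(16509 - 5327)) + 42*289 = (48 + 9633/11182) + 12138 = 546369/11182 + 12138 = 136273485/11182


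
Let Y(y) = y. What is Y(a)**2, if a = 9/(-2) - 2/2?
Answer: 121/4 ≈ 30.250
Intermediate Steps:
a = -11/2 (a = 9*(-1/2) - 2*1/2 = -9/2 - 1 = -11/2 ≈ -5.5000)
Y(a)**2 = (-11/2)**2 = 121/4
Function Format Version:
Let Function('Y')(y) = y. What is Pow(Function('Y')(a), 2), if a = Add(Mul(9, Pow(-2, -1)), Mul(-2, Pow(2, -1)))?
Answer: Rational(121, 4) ≈ 30.250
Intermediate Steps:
a = Rational(-11, 2) (a = Add(Mul(9, Rational(-1, 2)), Mul(-2, Rational(1, 2))) = Add(Rational(-9, 2), -1) = Rational(-11, 2) ≈ -5.5000)
Pow(Function('Y')(a), 2) = Pow(Rational(-11, 2), 2) = Rational(121, 4)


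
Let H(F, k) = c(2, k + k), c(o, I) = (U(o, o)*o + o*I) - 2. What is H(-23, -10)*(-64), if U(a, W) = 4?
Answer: 2176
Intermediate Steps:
c(o, I) = -2 + 4*o + I*o (c(o, I) = (4*o + o*I) - 2 = (4*o + I*o) - 2 = -2 + 4*o + I*o)
H(F, k) = 6 + 4*k (H(F, k) = -2 + 4*2 + (k + k)*2 = -2 + 8 + (2*k)*2 = -2 + 8 + 4*k = 6 + 4*k)
H(-23, -10)*(-64) = (6 + 4*(-10))*(-64) = (6 - 40)*(-64) = -34*(-64) = 2176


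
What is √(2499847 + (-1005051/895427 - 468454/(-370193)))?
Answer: 6*√7630056065292980271740785257/331480807411 ≈ 1581.1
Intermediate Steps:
√(2499847 + (-1005051/895427 - 468454/(-370193))) = √(2499847 + (-1005051*1/895427 - 468454*(-1/370193))) = √(2499847 + (-1005051/895427 + 468454/370193)) = √(2499847 + 47403515015/331480807411) = √(828651349367481132/331480807411) = 6*√7630056065292980271740785257/331480807411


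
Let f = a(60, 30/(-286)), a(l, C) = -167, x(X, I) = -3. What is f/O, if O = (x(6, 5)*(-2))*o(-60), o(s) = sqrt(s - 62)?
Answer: 167*I*sqrt(122)/732 ≈ 2.5199*I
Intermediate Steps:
o(s) = sqrt(-62 + s)
f = -167
O = 6*I*sqrt(122) (O = (-3*(-2))*sqrt(-62 - 60) = 6*sqrt(-122) = 6*(I*sqrt(122)) = 6*I*sqrt(122) ≈ 66.272*I)
f/O = -167*(-I*sqrt(122)/732) = -(-167)*I*sqrt(122)/732 = 167*I*sqrt(122)/732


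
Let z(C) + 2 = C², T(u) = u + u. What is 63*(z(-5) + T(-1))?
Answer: 1323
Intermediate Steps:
T(u) = 2*u
z(C) = -2 + C²
63*(z(-5) + T(-1)) = 63*((-2 + (-5)²) + 2*(-1)) = 63*((-2 + 25) - 2) = 63*(23 - 2) = 63*21 = 1323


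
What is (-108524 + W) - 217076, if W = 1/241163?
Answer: -78522672799/241163 ≈ -3.2560e+5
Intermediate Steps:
W = 1/241163 ≈ 4.1466e-6
(-108524 + W) - 217076 = (-108524 + 1/241163) - 217076 = -26171973411/241163 - 217076 = -78522672799/241163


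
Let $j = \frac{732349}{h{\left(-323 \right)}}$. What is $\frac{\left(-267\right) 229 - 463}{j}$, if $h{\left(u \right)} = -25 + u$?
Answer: $\frac{21438888}{732349} \approx 29.274$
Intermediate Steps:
$j = - \frac{732349}{348}$ ($j = \frac{732349}{-25 - 323} = \frac{732349}{-348} = 732349 \left(- \frac{1}{348}\right) = - \frac{732349}{348} \approx -2104.4$)
$\frac{\left(-267\right) 229 - 463}{j} = \frac{\left(-267\right) 229 - 463}{- \frac{732349}{348}} = \left(-61143 - 463\right) \left(- \frac{348}{732349}\right) = \left(-61606\right) \left(- \frac{348}{732349}\right) = \frac{21438888}{732349}$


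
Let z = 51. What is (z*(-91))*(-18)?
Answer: 83538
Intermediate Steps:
(z*(-91))*(-18) = (51*(-91))*(-18) = -4641*(-18) = 83538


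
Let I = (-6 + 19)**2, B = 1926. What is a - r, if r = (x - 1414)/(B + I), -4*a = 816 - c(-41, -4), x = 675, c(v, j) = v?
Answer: -1792459/8380 ≈ -213.90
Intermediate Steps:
I = 169 (I = 13**2 = 169)
a = -857/4 (a = -(816 - 1*(-41))/4 = -(816 + 41)/4 = -1/4*857 = -857/4 ≈ -214.25)
r = -739/2095 (r = (675 - 1414)/(1926 + 169) = -739/2095 ≈ -0.35274)
a - r = -857/4 - 1*(-739/2095) = -857/4 + 739/2095 = -1792459/8380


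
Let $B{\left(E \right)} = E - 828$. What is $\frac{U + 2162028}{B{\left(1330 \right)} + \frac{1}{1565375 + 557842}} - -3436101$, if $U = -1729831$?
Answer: $\frac{3663302856026184}{1065854935} \approx 3.437 \cdot 10^{6}$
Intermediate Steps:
$B{\left(E \right)} = -828 + E$
$\frac{U + 2162028}{B{\left(1330 \right)} + \frac{1}{1565375 + 557842}} - -3436101 = \frac{-1729831 + 2162028}{\left(-828 + 1330\right) + \frac{1}{1565375 + 557842}} - -3436101 = \frac{432197}{502 + \frac{1}{2123217}} + 3436101 = \frac{432197}{\frac{1065854935}{2123217}} + 3436101 = 432197 \cdot \frac{2123217}{1065854935} + 3436101 = \frac{917648017749}{1065854935} + 3436101 = \frac{3663302856026184}{1065854935}$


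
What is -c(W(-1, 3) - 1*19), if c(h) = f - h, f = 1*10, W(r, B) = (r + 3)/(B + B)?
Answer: -86/3 ≈ -28.667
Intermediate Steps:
W(r, B) = (3 + r)/(2*B) (W(r, B) = (3 + r)/((2*B)) = (3 + r)*(1/(2*B)) = (3 + r)/(2*B))
f = 10
c(h) = 10 - h
-c(W(-1, 3) - 1*19) = -(10 - ((½)*(3 - 1)/3 - 1*19)) = -(10 - ((½)*(⅓)*2 - 19)) = -(10 - (⅓ - 19)) = -(10 - 1*(-56/3)) = -(10 + 56/3) = -1*86/3 = -86/3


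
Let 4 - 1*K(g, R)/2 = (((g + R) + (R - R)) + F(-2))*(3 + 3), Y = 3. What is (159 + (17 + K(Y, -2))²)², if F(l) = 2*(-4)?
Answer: 144961600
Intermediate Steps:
F(l) = -8
K(g, R) = 104 - 12*R - 12*g (K(g, R) = 8 - 2*(((g + R) + (R - R)) - 8)*(3 + 3) = 8 - 2*(((R + g) + 0) - 8)*6 = 8 - 2*((R + g) - 8)*6 = 8 - 2*(-8 + R + g)*6 = 8 - 2*(-48 + 6*R + 6*g) = 8 + (96 - 12*R - 12*g) = 104 - 12*R - 12*g)
(159 + (17 + K(Y, -2))²)² = (159 + (17 + (104 - 12*(-2) - 12*3))²)² = (159 + (17 + (104 + 24 - 36))²)² = (159 + (17 + 92)²)² = (159 + 109²)² = (159 + 11881)² = 12040² = 144961600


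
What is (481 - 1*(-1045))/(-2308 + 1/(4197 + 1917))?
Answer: -1332852/2015873 ≈ -0.66118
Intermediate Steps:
(481 - 1*(-1045))/(-2308 + 1/(4197 + 1917)) = (481 + 1045)/(-2308 + 1/6114) = 1526/(-2308 + 1/6114) = 1526/(-14111111/6114) = 1526*(-6114/14111111) = -1332852/2015873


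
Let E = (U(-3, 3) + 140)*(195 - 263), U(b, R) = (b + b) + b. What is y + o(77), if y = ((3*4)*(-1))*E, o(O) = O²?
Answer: 112825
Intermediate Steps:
U(b, R) = 3*b (U(b, R) = 2*b + b = 3*b)
E = -8908 (E = (3*(-3) + 140)*(195 - 263) = (-9 + 140)*(-68) = 131*(-68) = -8908)
y = 106896 (y = ((3*4)*(-1))*(-8908) = (12*(-1))*(-8908) = -12*(-8908) = 106896)
y + o(77) = 106896 + 77² = 106896 + 5929 = 112825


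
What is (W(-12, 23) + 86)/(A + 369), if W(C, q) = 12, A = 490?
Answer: 98/859 ≈ 0.11409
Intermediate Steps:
(W(-12, 23) + 86)/(A + 369) = (12 + 86)/(490 + 369) = 98/859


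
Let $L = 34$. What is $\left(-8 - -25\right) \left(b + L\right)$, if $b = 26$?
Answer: $1020$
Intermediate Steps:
$\left(-8 - -25\right) \left(b + L\right) = \left(-8 - -25\right) \left(26 + 34\right) = \left(-8 + 25\right) 60 = 17 \cdot 60 = 1020$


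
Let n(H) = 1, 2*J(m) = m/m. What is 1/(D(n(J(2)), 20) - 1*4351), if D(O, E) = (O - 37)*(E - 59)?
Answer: -1/2947 ≈ -0.00033933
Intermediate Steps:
J(m) = 1/2 (J(m) = (m/m)/2 = (1/2)*1 = 1/2)
D(O, E) = (-59 + E)*(-37 + O) (D(O, E) = (-37 + O)*(-59 + E) = (-59 + E)*(-37 + O))
1/(D(n(J(2)), 20) - 1*4351) = 1/((2183 - 59*1 - 37*20 + 20*1) - 1*4351) = 1/((2183 - 59 - 740 + 20) - 4351) = 1/(1404 - 4351) = 1/(-2947) = -1/2947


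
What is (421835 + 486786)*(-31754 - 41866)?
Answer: -66892678020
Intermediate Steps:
(421835 + 486786)*(-31754 - 41866) = 908621*(-73620) = -66892678020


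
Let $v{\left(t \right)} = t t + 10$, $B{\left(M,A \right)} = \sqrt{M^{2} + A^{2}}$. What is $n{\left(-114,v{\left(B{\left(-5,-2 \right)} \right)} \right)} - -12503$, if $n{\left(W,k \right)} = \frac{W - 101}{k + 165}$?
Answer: $\frac{2550397}{204} \approx 12502.0$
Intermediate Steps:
$B{\left(M,A \right)} = \sqrt{A^{2} + M^{2}}$
$v{\left(t \right)} = 10 + t^{2}$ ($v{\left(t \right)} = t^{2} + 10 = 10 + t^{2}$)
$n{\left(W,k \right)} = \frac{-101 + W}{165 + k}$
$n{\left(-114,v{\left(B{\left(-5,-2 \right)} \right)} \right)} - -12503 = \frac{-101 - 114}{165 + \left(10 + \left(\sqrt{\left(-2\right)^{2} + \left(-5\right)^{2}}\right)^{2}\right)} - -12503 = \frac{1}{165 + \left(10 + \left(\sqrt{4 + 25}\right)^{2}\right)} \left(-215\right) + 12503 = \frac{1}{165 + \left(10 + \left(\sqrt{29}\right)^{2}\right)} \left(-215\right) + 12503 = \frac{1}{165 + \left(10 + 29\right)} \left(-215\right) + 12503 = \frac{1}{165 + 39} \left(-215\right) + 12503 = \frac{1}{204} \left(-215\right) + 12503 = - \frac{215}{204} + 12503 = \frac{2550397}{204}$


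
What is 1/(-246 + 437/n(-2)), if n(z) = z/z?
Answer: 1/191 ≈ 0.0052356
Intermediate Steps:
n(z) = 1
1/(-246 + 437/n(-2)) = 1/(-246 + 437/1) = 1/(-246 + 437*1) = 1/(-246 + 437) = 1/191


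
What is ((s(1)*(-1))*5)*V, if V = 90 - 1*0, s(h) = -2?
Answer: 900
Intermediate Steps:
V = 90 (V = 90 + 0 = 90)
((s(1)*(-1))*5)*V = (-2*(-1)*5)*90 = (2*5)*90 = 10*90 = 900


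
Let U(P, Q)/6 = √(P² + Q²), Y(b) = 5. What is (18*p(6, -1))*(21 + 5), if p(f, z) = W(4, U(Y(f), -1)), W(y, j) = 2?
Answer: 936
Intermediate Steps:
U(P, Q) = 6*√(P² + Q²)
p(f, z) = 2
(18*p(6, -1))*(21 + 5) = (18*2)*(21 + 5) = 36*26 = 936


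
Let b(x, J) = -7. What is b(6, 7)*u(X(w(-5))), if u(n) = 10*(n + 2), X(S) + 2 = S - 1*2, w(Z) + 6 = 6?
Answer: 140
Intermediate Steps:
w(Z) = 0 (w(Z) = -6 + 6 = 0)
X(S) = -4 + S (X(S) = -2 + (S - 1*2) = -2 + (S - 2) = -2 + (-2 + S) = -4 + S)
u(n) = 20 + 10*n (u(n) = 10*(2 + n) = 20 + 10*n)
b(6, 7)*u(X(w(-5))) = -7*(20 + 10*(-4 + 0)) = -7*(20 + 10*(-4)) = -7*(20 - 40) = -7*(-20) = 140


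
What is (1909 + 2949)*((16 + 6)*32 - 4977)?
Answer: -20758234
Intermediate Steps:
(1909 + 2949)*((16 + 6)*32 - 4977) = 4858*(22*32 - 4977) = 4858*(704 - 4977) = 4858*(-4273) = -20758234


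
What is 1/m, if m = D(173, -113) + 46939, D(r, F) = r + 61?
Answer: 1/47173 ≈ 2.1199e-5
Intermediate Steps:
D(r, F) = 61 + r
m = 47173 (m = (61 + 173) + 46939 = 234 + 46939 = 47173)
1/m = 1/47173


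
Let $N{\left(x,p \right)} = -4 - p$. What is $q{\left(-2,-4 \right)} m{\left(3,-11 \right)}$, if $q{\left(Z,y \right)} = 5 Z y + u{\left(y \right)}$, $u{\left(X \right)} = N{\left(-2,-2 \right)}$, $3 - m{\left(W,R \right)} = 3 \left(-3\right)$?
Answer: $456$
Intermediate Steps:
$m{\left(W,R \right)} = 12$ ($m{\left(W,R \right)} = 3 - 3 \left(-3\right) = 3 - -9 = 3 + 9 = 12$)
$u{\left(X \right)} = -2$ ($u{\left(X \right)} = -4 - -2 = -4 + 2 = -2$)
$q{\left(Z,y \right)} = -2 + 5 Z y$ ($q{\left(Z,y \right)} = 5 Z y - 2 = -2 + 5 Z y$)
$q{\left(-2,-4 \right)} m{\left(3,-11 \right)} = \left(-2 + 5 \left(-2\right) \left(-4\right)\right) 12 = \left(-2 + 40\right) 12 = 38 \cdot 12 = 456$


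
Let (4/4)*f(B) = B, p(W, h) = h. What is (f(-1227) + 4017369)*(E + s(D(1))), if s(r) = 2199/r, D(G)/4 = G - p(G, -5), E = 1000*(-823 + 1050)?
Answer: 3648128852043/4 ≈ 9.1203e+11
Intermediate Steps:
f(B) = B
E = 227000 (E = 1000*227 = 227000)
D(G) = 20 + 4*G (D(G) = 4*(G - 1*(-5)) = 4*(G + 5) = 4*(5 + G) = 20 + 4*G)
(f(-1227) + 4017369)*(E + s(D(1))) = (-1227 + 4017369)*(227000 + 2199/(20 + 4*1)) = 4016142*(227000 + 2199/(20 + 4)) = 4016142*(227000 + 2199/24) = 4016142*(227000 + 2199*(1/24)) = 4016142*(227000 + 733/8) = 4016142*(1816733/8) = 3648128852043/4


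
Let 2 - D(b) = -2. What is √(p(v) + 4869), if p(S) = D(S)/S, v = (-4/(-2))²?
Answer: √4870 ≈ 69.785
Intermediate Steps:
D(b) = 4 (D(b) = 2 - 1*(-2) = 2 + 2 = 4)
v = 4 (v = (-4*(-½))² = 2² = 4)
p(S) = 4/S
√(p(v) + 4869) = √(4/4 + 4869) = √(4*(¼) + 4869) = √(1 + 4869) = √4870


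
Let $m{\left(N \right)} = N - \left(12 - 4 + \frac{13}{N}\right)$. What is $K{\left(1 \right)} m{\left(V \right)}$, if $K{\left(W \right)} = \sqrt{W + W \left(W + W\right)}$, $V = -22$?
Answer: $- \frac{647 \sqrt{3}}{22} \approx -50.938$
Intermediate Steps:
$m{\left(N \right)} = -8 + N - \frac{13}{N}$ ($m{\left(N \right)} = N - \left(8 + \frac{13}{N}\right) = -8 + N - \frac{13}{N}$)
$K{\left(W \right)} = \sqrt{W + 2 W^{2}}$ ($K{\left(W \right)} = \sqrt{W + W 2 W} = \sqrt{W + 2 W^{2}}$)
$K{\left(1 \right)} m{\left(V \right)} = \sqrt{1 \left(1 + 2 \cdot 1\right)} \left(-8 - 22 - \frac{13}{-22}\right) = \sqrt{1 \left(1 + 2\right)} \left(-8 - 22 - - \frac{13}{22}\right) = \sqrt{1 \cdot 3} \left(-8 - 22 + \frac{13}{22}\right) = \sqrt{3} \left(- \frac{647}{22}\right) = - \frac{647 \sqrt{3}}{22}$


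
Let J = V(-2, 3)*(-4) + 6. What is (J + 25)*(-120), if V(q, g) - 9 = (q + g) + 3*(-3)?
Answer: -3240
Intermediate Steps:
V(q, g) = g + q (V(q, g) = 9 + ((q + g) + 3*(-3)) = 9 + ((g + q) - 9) = 9 + (-9 + g + q) = g + q)
J = 2 (J = (3 - 2)*(-4) + 6 = 1*(-4) + 6 = -4 + 6 = 2)
(J + 25)*(-120) = (2 + 25)*(-120) = 27*(-120) = -3240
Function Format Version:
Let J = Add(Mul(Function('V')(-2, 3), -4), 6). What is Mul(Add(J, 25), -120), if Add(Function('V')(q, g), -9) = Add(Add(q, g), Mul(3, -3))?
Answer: -3240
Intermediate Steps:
Function('V')(q, g) = Add(g, q) (Function('V')(q, g) = Add(9, Add(Add(q, g), Mul(3, -3))) = Add(9, Add(Add(g, q), -9)) = Add(9, Add(-9, g, q)) = Add(g, q))
J = 2 (J = Add(Mul(Add(3, -2), -4), 6) = Add(Mul(1, -4), 6) = Add(-4, 6) = 2)
Mul(Add(J, 25), -120) = Mul(Add(2, 25), -120) = Mul(27, -120) = -3240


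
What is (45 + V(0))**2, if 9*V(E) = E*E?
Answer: 2025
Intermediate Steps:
V(E) = E**2/9 (V(E) = (E*E)/9 = E**2/9)
(45 + V(0))**2 = (45 + (1/9)*0**2)**2 = (45 + (1/9)*0)**2 = (45 + 0)**2 = 45**2 = 2025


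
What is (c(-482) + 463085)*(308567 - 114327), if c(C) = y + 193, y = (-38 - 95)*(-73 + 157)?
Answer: 87817069440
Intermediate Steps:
y = -11172 (y = -133*84 = -11172)
c(C) = -10979 (c(C) = -11172 + 193 = -10979)
(c(-482) + 463085)*(308567 - 114327) = (-10979 + 463085)*(308567 - 114327) = 452106*194240 = 87817069440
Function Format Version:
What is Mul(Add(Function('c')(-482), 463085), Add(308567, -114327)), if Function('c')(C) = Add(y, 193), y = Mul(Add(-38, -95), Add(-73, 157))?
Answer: 87817069440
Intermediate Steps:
y = -11172 (y = Mul(-133, 84) = -11172)
Function('c')(C) = -10979 (Function('c')(C) = Add(-11172, 193) = -10979)
Mul(Add(Function('c')(-482), 463085), Add(308567, -114327)) = Mul(Add(-10979, 463085), Add(308567, -114327)) = Mul(452106, 194240) = 87817069440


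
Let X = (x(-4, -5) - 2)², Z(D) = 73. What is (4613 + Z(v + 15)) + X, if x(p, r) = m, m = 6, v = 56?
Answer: 4702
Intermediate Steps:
x(p, r) = 6
X = 16 (X = (6 - 2)² = 4² = 16)
(4613 + Z(v + 15)) + X = (4613 + 73) + 16 = 4686 + 16 = 4702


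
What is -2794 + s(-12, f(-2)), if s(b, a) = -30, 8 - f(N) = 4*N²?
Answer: -2824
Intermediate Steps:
f(N) = 8 - 4*N²
-2794 + s(-12, f(-2)) = -2794 - 30 = -2824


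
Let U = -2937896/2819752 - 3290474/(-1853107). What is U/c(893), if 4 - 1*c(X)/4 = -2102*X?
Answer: 36866201919/377244709587660760 ≈ 9.7725e-8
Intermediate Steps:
c(X) = 16 + 8408*X (c(X) = 16 - (-8408)*X = 16 + 8408*X)
U = 36866201919/50243290091 (U = -2937896*1/2819752 - 3290474*(-1/1853107) = -28249/27113 + 3290474/1853107 = 36866201919/50243290091 ≈ 0.73375)
U/c(893) = 36866201919/(50243290091*(16 + 8408*893)) = 36866201919/(50243290091*(16 + 7508344)) = (36866201919/50243290091)/7508360 = (36866201919/50243290091)*(1/7508360) = 36866201919/377244709587660760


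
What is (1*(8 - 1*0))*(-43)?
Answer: -344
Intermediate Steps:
(1*(8 - 1*0))*(-43) = (1*(8 + 0))*(-43) = (1*8)*(-43) = 8*(-43) = -344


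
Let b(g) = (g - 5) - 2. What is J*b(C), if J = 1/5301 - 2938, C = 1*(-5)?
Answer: 62297348/1767 ≈ 35256.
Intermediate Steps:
C = -5
b(g) = -7 + g (b(g) = (-5 + g) - 2 = -7 + g)
J = -15574337/5301 (J = 1/5301 - 2938 = -15574337/5301 ≈ -2938.0)
J*b(C) = -15574337*(-7 - 5)/5301 = -15574337/5301*(-12) = 62297348/1767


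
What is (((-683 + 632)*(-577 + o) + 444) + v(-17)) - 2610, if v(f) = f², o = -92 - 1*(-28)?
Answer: 30814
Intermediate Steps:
o = -64 (o = -92 + 28 = -64)
(((-683 + 632)*(-577 + o) + 444) + v(-17)) - 2610 = (((-683 + 632)*(-577 - 64) + 444) + (-17)²) - 2610 = ((-51*(-641) + 444) + 289) - 2610 = ((32691 + 444) + 289) - 2610 = (33135 + 289) - 2610 = 33424 - 2610 = 30814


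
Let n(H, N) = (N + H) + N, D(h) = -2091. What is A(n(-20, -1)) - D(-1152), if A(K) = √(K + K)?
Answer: 2091 + 2*I*√11 ≈ 2091.0 + 6.6332*I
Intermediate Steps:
n(H, N) = H + 2*N (n(H, N) = (H + N) + N = H + 2*N)
A(K) = √2*√K (A(K) = √(2*K) = √2*√K)
A(n(-20, -1)) - D(-1152) = √2*√(-20 + 2*(-1)) - 1*(-2091) = √2*√(-20 - 2) + 2091 = √2*√(-22) + 2091 = √2*(I*√22) + 2091 = 2*I*√11 + 2091 = 2091 + 2*I*√11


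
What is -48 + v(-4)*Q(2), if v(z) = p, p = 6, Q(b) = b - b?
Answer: -48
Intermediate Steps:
Q(b) = 0
v(z) = 6
-48 + v(-4)*Q(2) = -48 + 6*0 = -48 + 0 = -48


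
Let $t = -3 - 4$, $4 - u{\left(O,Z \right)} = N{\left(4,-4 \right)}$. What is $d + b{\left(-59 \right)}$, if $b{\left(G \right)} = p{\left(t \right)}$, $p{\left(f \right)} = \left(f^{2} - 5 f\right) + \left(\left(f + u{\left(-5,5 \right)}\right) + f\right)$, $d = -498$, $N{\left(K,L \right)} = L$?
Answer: $-420$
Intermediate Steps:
$u{\left(O,Z \right)} = 8$ ($u{\left(O,Z \right)} = 4 - -4 = 4 + 4 = 8$)
$t = -7$ ($t = -3 - 4 = -7$)
$p{\left(f \right)} = 8 + f^{2} - 3 f$ ($p{\left(f \right)} = \left(f^{2} - 5 f\right) + \left(\left(f + 8\right) + f\right) = \left(f^{2} - 5 f\right) + \left(\left(8 + f\right) + f\right) = \left(f^{2} - 5 f\right) + \left(8 + 2 f\right) = 8 + f^{2} - 3 f$)
$b{\left(G \right)} = 78$ ($b{\left(G \right)} = 8 + \left(-7\right)^{2} - -21 = 8 + 49 + 21 = 78$)
$d + b{\left(-59 \right)} = -498 + 78 = -420$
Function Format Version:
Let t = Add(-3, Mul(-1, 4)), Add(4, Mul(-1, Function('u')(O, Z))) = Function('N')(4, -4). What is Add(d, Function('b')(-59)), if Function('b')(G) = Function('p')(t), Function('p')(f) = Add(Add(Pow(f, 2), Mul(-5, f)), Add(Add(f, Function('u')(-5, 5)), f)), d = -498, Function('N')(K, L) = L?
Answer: -420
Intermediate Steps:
Function('u')(O, Z) = 8 (Function('u')(O, Z) = Add(4, Mul(-1, -4)) = Add(4, 4) = 8)
t = -7 (t = Add(-3, -4) = -7)
Function('p')(f) = Add(8, Pow(f, 2), Mul(-3, f)) (Function('p')(f) = Add(Add(Pow(f, 2), Mul(-5, f)), Add(Add(f, 8), f)) = Add(Add(Pow(f, 2), Mul(-5, f)), Add(Add(8, f), f)) = Add(Add(Pow(f, 2), Mul(-5, f)), Add(8, Mul(2, f))) = Add(8, Pow(f, 2), Mul(-3, f)))
Function('b')(G) = 78 (Function('b')(G) = Add(8, Pow(-7, 2), Mul(-3, -7)) = Add(8, 49, 21) = 78)
Add(d, Function('b')(-59)) = Add(-498, 78) = -420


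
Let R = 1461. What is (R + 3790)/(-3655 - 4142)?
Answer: -5251/7797 ≈ -0.67346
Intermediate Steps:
(R + 3790)/(-3655 - 4142) = (1461 + 3790)/(-3655 - 4142) = 5251/(-7797) = 5251*(-1/7797) = -5251/7797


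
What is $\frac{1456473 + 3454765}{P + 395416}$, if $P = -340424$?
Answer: $\frac{2455619}{27496} \approx 89.308$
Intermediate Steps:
$\frac{1456473 + 3454765}{P + 395416} = \frac{1456473 + 3454765}{-340424 + 395416} = \frac{4911238}{54992} = 4911238 \cdot \frac{1}{54992} = \frac{2455619}{27496}$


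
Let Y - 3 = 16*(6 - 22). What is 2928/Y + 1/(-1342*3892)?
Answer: -1390284695/120130472 ≈ -11.573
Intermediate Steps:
Y = -253 (Y = 3 + 16*(6 - 22) = 3 + 16*(-16) = 3 - 256 = -253)
2928/Y + 1/(-1342*3892) = 2928/(-253) + 1/(-1342*3892) = 2928*(-1/253) - 1/1342*1/3892 = -2928/253 - 1/5223064 = -1390284695/120130472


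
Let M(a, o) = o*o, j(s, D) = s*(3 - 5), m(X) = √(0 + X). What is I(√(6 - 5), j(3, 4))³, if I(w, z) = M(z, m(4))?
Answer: 64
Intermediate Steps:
m(X) = √X
j(s, D) = -2*s (j(s, D) = s*(-2) = -2*s)
M(a, o) = o²
I(w, z) = 4 (I(w, z) = (√4)² = 2² = 4)
I(√(6 - 5), j(3, 4))³ = 4³ = 64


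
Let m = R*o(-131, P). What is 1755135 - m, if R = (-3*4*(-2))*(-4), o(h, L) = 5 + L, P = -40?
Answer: 1751775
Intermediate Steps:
R = -96 (R = -12*(-2)*(-4) = 24*(-4) = -96)
m = 3360 (m = -96*(5 - 40) = -96*(-35) = 3360)
1755135 - m = 1755135 - 1*3360 = 1755135 - 3360 = 1751775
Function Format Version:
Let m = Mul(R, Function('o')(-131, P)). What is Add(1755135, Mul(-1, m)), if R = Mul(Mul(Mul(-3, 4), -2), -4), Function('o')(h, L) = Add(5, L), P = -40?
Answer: 1751775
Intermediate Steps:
R = -96 (R = Mul(Mul(-12, -2), -4) = Mul(24, -4) = -96)
m = 3360 (m = Mul(-96, Add(5, -40)) = Mul(-96, -35) = 3360)
Add(1755135, Mul(-1, m)) = Add(1755135, Mul(-1, 3360)) = Add(1755135, -3360) = 1751775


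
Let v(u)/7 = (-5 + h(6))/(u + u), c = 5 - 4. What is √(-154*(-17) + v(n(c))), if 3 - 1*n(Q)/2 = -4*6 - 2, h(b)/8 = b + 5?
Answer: √8823801/58 ≈ 51.215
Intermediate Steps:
c = 1
h(b) = 40 + 8*b (h(b) = 8*(b + 5) = 8*(5 + b) = 40 + 8*b)
n(Q) = 58 (n(Q) = 6 - 2*(-4*6 - 2) = 6 - 2*(-24 - 2) = 6 - 2*(-26) = 6 + 52 = 58)
v(u) = 581/(2*u) (v(u) = 7*((-5 + (40 + 8*6))/(u + u)) = 7*((-5 + (40 + 48))/((2*u))) = 7*((-5 + 88)*(1/(2*u))) = 7*(83*(1/(2*u))) = 7*(83/(2*u)) = 581/(2*u))
√(-154*(-17) + v(n(c))) = √(-154*(-17) + (581/2)/58) = √(2618 + (581/2)*(1/58)) = √(2618 + 581/116) = √(304269/116) = √8823801/58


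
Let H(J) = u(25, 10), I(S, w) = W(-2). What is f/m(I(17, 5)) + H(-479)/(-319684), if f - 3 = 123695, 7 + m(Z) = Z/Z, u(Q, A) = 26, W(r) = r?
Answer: -9886067897/479526 ≈ -20616.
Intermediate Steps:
I(S, w) = -2
m(Z) = -6 (m(Z) = -7 + Z/Z = -7 + 1 = -6)
H(J) = 26
f = 123698 (f = 3 + 123695 = 123698)
f/m(I(17, 5)) + H(-479)/(-319684) = 123698/(-6) + 26/(-319684) = 123698*(-⅙) + 26*(-1/319684) = -61849/3 - 13/159842 = -9886067897/479526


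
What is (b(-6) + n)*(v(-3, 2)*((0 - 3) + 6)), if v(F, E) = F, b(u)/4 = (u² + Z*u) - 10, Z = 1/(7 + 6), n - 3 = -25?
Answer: -9378/13 ≈ -721.38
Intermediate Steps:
n = -22 (n = 3 - 25 = -22)
Z = 1/13 ≈ 0.076923
b(u) = -40 + 4*u² + 4*u/13 (b(u) = 4*((u² + u/13) - 10) = 4*(-10 + u² + u/13) = -40 + 4*u² + 4*u/13)
(b(-6) + n)*(v(-3, 2)*((0 - 3) + 6)) = ((-40 + 4*(-6)² + (4/13)*(-6)) - 22)*(-3*((0 - 3) + 6)) = ((-40 + 4*36 - 24/13) - 22)*(-3*(-3 + 6)) = ((-40 + 144 - 24/13) - 22)*(-3*3) = (1328/13 - 22)*(-9) = (1042/13)*(-9) = -9378/13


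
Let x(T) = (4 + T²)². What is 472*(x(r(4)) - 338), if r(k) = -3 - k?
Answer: 1166312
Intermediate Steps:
472*(x(r(4)) - 338) = 472*((4 + (-3 - 1*4)²)² - 338) = 472*((4 + (-3 - 4)²)² - 338) = 472*((4 + (-7)²)² - 338) = 472*((4 + 49)² - 338) = 472*(53² - 338) = 472*(2809 - 338) = 472*2471 = 1166312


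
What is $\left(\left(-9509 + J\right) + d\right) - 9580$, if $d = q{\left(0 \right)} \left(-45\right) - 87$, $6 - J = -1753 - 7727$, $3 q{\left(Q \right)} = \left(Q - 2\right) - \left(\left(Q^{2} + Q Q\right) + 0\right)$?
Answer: $-9660$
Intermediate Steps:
$q{\left(Q \right)} = - \frac{2}{3} - \frac{2 Q^{2}}{3} + \frac{Q}{3}$ ($q{\left(Q \right)} = \frac{\left(Q - 2\right) - \left(\left(Q^{2} + Q Q\right) + 0\right)}{3} = \frac{\left(-2 + Q\right) - \left(\left(Q^{2} + Q^{2}\right) + 0\right)}{3} = \frac{\left(-2 + Q\right) - \left(2 Q^{2} + 0\right)}{3} = \frac{\left(-2 + Q\right) - 2 Q^{2}}{3} = \frac{-2 + Q - 2 Q^{2}}{3} = - \frac{2}{3} - \frac{2 Q^{2}}{3} + \frac{Q}{3}$)
$J = 9486$ ($J = 6 - \left(-1753 - 7727\right) = 6 - -9480 = 6 + 9480 = 9486$)
$d = -57$ ($d = \left(- \frac{2}{3} - \frac{2 \cdot 0^{2}}{3} + \frac{1}{3} \cdot 0\right) \left(-45\right) - 87 = \left(- \frac{2}{3} - 0 + 0\right) \left(-45\right) - 87 = \left(- \frac{2}{3} + 0 + 0\right) \left(-45\right) - 87 = \left(- \frac{2}{3}\right) \left(-45\right) - 87 = 30 - 87 = -57$)
$\left(\left(-9509 + J\right) + d\right) - 9580 = \left(\left(-9509 + 9486\right) - 57\right) - 9580 = \left(-23 - 57\right) - 9580 = -80 - 9580 = -9660$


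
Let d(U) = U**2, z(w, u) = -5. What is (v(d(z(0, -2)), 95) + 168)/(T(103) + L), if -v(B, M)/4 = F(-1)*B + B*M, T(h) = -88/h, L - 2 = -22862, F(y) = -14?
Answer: 204249/588667 ≈ 0.34697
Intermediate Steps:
L = -22860 (L = 2 - 22862 = -22860)
v(B, M) = 56*B - 4*B*M (v(B, M) = -4*(-14*B + B*M) = 56*B - 4*B*M)
(v(d(z(0, -2)), 95) + 168)/(T(103) + L) = (4*(-5)**2*(14 - 1*95) + 168)/(-88/103 - 22860) = (4*25*(14 - 95) + 168)/(-88*1/103 - 22860) = (4*25*(-81) + 168)/(-88/103 - 22860) = (-8100 + 168)/(-2354668/103) = -7932*(-103/2354668) = 204249/588667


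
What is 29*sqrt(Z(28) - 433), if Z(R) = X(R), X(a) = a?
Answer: 261*I*sqrt(5) ≈ 583.61*I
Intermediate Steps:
Z(R) = R
29*sqrt(Z(28) - 433) = 29*sqrt(28 - 433) = 29*sqrt(-405) = 29*(9*I*sqrt(5)) = 261*I*sqrt(5)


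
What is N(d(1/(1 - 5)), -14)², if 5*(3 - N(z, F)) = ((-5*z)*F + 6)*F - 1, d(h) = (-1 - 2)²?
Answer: 3182656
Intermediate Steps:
d(h) = 9 (d(h) = (-3)² = 9)
N(z, F) = 16/5 - F*(6 - 5*F*z)/5 (N(z, F) = 3 - (((-5*z)*F + 6)*F - 1)/5 = 3 - ((-5*F*z + 6)*F - 1)/5 = 3 - ((6 - 5*F*z)*F - 1)/5 = 3 - (F*(6 - 5*F*z) - 1)/5 = 3 - (-1 + F*(6 - 5*F*z))/5 = 3 + (⅕ - F*(6 - 5*F*z)/5) = 16/5 - F*(6 - 5*F*z)/5)
N(d(1/(1 - 5)), -14)² = (16/5 - 6/5*(-14) + 9*(-14)²)² = (16/5 + 84/5 + 9*196)² = (16/5 + 84/5 + 1764)² = 1784² = 3182656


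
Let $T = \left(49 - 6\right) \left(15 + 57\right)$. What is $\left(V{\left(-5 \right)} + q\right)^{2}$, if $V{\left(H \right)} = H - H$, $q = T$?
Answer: $9585216$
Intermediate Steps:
$T = 3096$ ($T = 43 \cdot 72 = 3096$)
$q = 3096$
$V{\left(H \right)} = 0$
$\left(V{\left(-5 \right)} + q\right)^{2} = \left(0 + 3096\right)^{2} = 3096^{2} = 9585216$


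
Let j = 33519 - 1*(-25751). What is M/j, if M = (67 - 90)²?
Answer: 529/59270 ≈ 0.0089253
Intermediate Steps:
j = 59270 (j = 33519 + 25751 = 59270)
M = 529 (M = (-23)² = 529)
M/j = 529/59270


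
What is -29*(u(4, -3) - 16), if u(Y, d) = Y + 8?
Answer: 116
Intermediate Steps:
u(Y, d) = 8 + Y
-29*(u(4, -3) - 16) = -29*((8 + 4) - 16) = -29*(12 - 16) = -29*(-4) = 116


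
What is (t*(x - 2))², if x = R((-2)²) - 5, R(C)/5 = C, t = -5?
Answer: 4225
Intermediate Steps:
R(C) = 5*C
x = 15 (x = 5*(-2)² - 5 = 5*4 - 5 = 20 - 5 = 15)
(t*(x - 2))² = (-5*(15 - 2))² = (-5*13)² = (-65)² = 4225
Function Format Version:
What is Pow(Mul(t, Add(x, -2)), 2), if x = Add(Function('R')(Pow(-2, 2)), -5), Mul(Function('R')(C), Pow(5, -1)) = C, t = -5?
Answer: 4225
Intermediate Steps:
Function('R')(C) = Mul(5, C)
x = 15 (x = Add(Mul(5, Pow(-2, 2)), -5) = Add(Mul(5, 4), -5) = Add(20, -5) = 15)
Pow(Mul(t, Add(x, -2)), 2) = Pow(Mul(-5, Add(15, -2)), 2) = Pow(Mul(-5, 13), 2) = Pow(-65, 2) = 4225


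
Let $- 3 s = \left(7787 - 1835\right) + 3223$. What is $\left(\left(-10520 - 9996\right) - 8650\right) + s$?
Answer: $- \frac{96673}{3} \approx -32224.0$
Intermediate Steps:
$s = - \frac{9175}{3}$ ($s = - \frac{\left(7787 - 1835\right) + 3223}{3} = - \frac{5952 + 3223}{3} = \left(- \frac{1}{3}\right) 9175 = - \frac{9175}{3} \approx -3058.3$)
$\left(\left(-10520 - 9996\right) - 8650\right) + s = \left(\left(-10520 - 9996\right) - 8650\right) - \frac{9175}{3} = \left(-20516 - 8650\right) - \frac{9175}{3} = -29166 - \frac{9175}{3} = - \frac{96673}{3}$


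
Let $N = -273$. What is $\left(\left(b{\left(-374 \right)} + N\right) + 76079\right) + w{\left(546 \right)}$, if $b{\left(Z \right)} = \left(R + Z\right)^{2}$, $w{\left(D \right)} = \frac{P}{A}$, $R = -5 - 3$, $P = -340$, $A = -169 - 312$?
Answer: $\frac{106652470}{481} \approx 2.2173 \cdot 10^{5}$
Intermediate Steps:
$A = -481$
$R = -8$
$w{\left(D \right)} = \frac{340}{481}$ ($w{\left(D \right)} = - \frac{340}{-481} = \left(-340\right) \left(- \frac{1}{481}\right) = \frac{340}{481}$)
$b{\left(Z \right)} = \left(-8 + Z\right)^{2}$
$\left(\left(b{\left(-374 \right)} + N\right) + 76079\right) + w{\left(546 \right)} = \left(\left(\left(-8 - 374\right)^{2} - 273\right) + 76079\right) + \frac{340}{481} = \left(\left(\left(-382\right)^{2} - 273\right) + 76079\right) + \frac{340}{481} = \left(\left(145924 - 273\right) + 76079\right) + \frac{340}{481} = \left(145651 + 76079\right) + \frac{340}{481} = 221730 + \frac{340}{481} = \frac{106652470}{481}$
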